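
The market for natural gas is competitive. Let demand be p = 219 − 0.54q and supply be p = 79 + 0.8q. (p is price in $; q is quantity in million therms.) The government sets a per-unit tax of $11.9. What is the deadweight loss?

Competitive equilibrium: 219 − 0.54q = 79 + 0.8q → q* = 104.4776, p* = 162.5821.
With the tax, the buyer price exceeds the seller price by 11.9: (219 − 0.54q) − (79 + 0.8q) = 11.9 → q' = 95.597.
Δq = 104.4776 − 95.597 = 8.8806; the wedge equals the tax, 11.9.
The triangle = ½ × 8.8806 × 11.9 = $52.84 million.

$52.84 million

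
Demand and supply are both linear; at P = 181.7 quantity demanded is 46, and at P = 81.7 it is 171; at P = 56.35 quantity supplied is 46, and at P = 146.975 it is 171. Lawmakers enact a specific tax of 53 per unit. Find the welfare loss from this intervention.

920.98

Demand slope = (81.7 − 181.7)/(171 − 46) = −0.8, so P = 218.5 − 0.8Q.
Supply slope = (146.975 − 56.35)/(171 − 46) = 0.725, so P = 23 + 0.725Q.
Competitive equilibrium: 218.5 − 0.8Q = 23 + 0.725Q → Q* = 128.1967, P* = 115.9426.
With the tax, the buyer price exceeds the seller price by 53: (218.5 − 0.8Q) − (23 + 0.725Q) = 53 → Q' = 93.4426.
ΔQ = 128.1967 − 93.4426 = 34.7541; the wedge equals the tax, 53.
DWL = ½ × 34.7541 × 53 = 920.98.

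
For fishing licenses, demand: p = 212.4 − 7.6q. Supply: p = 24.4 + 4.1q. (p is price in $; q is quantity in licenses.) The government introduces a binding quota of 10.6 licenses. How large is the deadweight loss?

$174.93

Competitive equilibrium: 212.4 − 7.6q = 24.4 + 4.1q → q* = 16.0684, p* = 90.2803.
At q = 10.6: demand price = 212.4 − 7.6·10.6 = 131.84; supply price = 24.4 + 4.1·10.6 = 67.86.
Δq = 16.0684 − 10.6 = 5.4684; wedge = 131.84 − 67.86 = 63.98.
Welfare loss = ½ × 5.4684 × 63.98 = $174.93.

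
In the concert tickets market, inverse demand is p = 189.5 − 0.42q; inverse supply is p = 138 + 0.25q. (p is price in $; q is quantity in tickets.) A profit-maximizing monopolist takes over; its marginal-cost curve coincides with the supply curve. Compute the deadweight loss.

$293.87

Competitive equilibrium: 189.5 − 0.42q = 138 + 0.25q → q* = 76.8657, p* = 157.2164.
Marginal revenue: MR = 189.5 − 0.84q. Set MR = MC: 189.5 − 0.84q = 138 + 0.25q → q_m = 47.2477.
Price p_m = 189.5 − 0.42·47.2477 = 169.656; MC(q_m) = 138 + 0.25·47.2477 = 149.8119.
Competitive q* = 76.8657, so Δq = 29.618; wedge = 169.656 − 149.8119 = 19.8441.
Welfare loss = ½ × 29.618 × 19.8441 = $293.87.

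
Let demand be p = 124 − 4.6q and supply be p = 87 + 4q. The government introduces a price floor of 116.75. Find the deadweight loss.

Competitive equilibrium: 124 − 4.6q = 87 + 4q → q* = 4.3023, p* = 104.2093.
At the floor p = 116.75, quantity demanded = (124 − 116.75)/4.6 = 1.5761.
Sellers' marginal cost at q' = 1.5761: 87 + 4·1.5761 = 93.3044.
Δq = 4.3023 − 1.5761 = 2.7262; wedge = 116.75 − 93.3044 = 23.4456.
The triangle = ½ × 2.7262 × 23.4456 = 31.96.

31.96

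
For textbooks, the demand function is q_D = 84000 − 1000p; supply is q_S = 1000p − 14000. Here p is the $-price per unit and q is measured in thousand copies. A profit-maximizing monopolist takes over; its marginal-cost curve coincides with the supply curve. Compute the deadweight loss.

In inverse form: demand p = 84 − 0.001q, supply p = 14 + 0.001q.
Competitive equilibrium: 84 − 0.001q = 14 + 0.001q → q* = 35000, p* = 49.
Marginal revenue: MR = 84 − 0.002q. Set MR = MC: 84 − 0.002q = 14 + 0.001q → q_m = 23333.3333333.
Price p_m = 84 − 0.001·23333.3333333 = 60.6666667; MC(q_m) = 14 + 0.001·23333.3333333 = 37.3333333.
Competitive q* = 35000, so Δq = 11666.6666667; wedge = 60.6666667 − 37.3333333 = 23.3333334.
Welfare loss = ½ × 11666.6666667 × 23.3333334 = $136111.11 thousand.

$136111.11 thousand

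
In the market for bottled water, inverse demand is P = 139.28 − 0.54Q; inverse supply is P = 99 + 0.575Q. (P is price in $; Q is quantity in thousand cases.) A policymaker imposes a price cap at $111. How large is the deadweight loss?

Competitive equilibrium: 139.28 − 0.54Q = 99 + 0.575Q → Q* = 36.1256, P* = 119.7722.
At the ceiling P = 111, quantity supplied = (111 − 99)/0.575 = 20.8696.
Willingness to pay at Q' = 20.8696: 139.28 − 0.54·20.8696 = 128.0104.
ΔQ = 36.1256 − 20.8696 = 15.256; wedge = 128.0104 − 111 = 17.0104.
Welfare loss = ½ × 15.256 × 17.0104 = $129.76 thousand.

$129.76 thousand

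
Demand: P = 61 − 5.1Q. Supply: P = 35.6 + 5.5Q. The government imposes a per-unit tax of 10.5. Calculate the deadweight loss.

Competitive equilibrium: 61 − 5.1Q = 35.6 + 5.5Q → Q* = 2.3962, P* = 48.7792.
With the tax, the buyer price exceeds the seller price by 10.5: (61 − 5.1Q) − (35.6 + 5.5Q) = 10.5 → Q' = 1.4057.
ΔQ = 2.3962 − 1.4057 = 0.9905; the wedge equals the tax, 10.5.
Welfare loss = ½ × 0.9905 × 10.5 = 5.20.

5.20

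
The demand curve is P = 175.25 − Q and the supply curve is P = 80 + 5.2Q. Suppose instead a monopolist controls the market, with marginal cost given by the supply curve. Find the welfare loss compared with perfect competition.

Competitive equilibrium: 175.25 − Q = 80 + 5.2Q → Q* = 15.3629, P* = 159.8871.
Marginal revenue: MR = 175.25 − 2Q. Set MR = MC: 175.25 − 2Q = 80 + 5.2Q → Q_m = 13.2292.
Price P_m = 175.25 − 1·13.2292 = 162.0208; MC(Q_m) = 80 + 5.2·13.2292 = 148.7918.
Competitive Q* = 15.3629, so ΔQ = 2.1337; wedge = 162.0208 − 148.7918 = 13.229.
Deadweight loss = ½ × 2.1337 × 13.229 = 14.11.

14.11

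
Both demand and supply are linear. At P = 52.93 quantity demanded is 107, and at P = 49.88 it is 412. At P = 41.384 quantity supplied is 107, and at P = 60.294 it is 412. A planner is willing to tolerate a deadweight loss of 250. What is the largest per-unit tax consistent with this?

6

Demand slope = (49.88 − 52.93)/(412 − 107) = −0.01, so P = 54 − 0.01Q.
Supply slope = (60.294 − 41.384)/(412 − 107) = 0.062, so P = 34.75 + 0.062Q.
Competitive equilibrium: 54 − 0.01Q = 34.75 + 0.062Q → Q* = 267.3611, P* = 51.3264.
A tax t gives ΔQ = t/0.072 and wedge t, so DWL = t²/0.144.
t²/0.144 = 250 → t² = 36 → t = 6.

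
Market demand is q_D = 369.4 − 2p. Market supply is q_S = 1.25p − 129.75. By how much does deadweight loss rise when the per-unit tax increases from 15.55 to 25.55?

In inverse form: demand p = 184.7 − 0.5q, supply p = 103.8 + 0.8q.
Competitive equilibrium: 184.7 − 0.5q = 103.8 + 0.8q → q* = 62.2308, p* = 153.5846.
For a per-unit tax t: Δq = t/1.3, so DWL = ½·t·(t/1.3) = t²/2.6.
At t = 15.55: DWL = 93.001. At t = 25.55: DWL = 251.078.
Increase = 251.078 − 93.001 = 158.08.

158.08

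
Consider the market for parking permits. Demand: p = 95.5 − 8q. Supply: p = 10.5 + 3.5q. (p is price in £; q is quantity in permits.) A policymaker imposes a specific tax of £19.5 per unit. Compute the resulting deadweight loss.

Competitive equilibrium: 95.5 − 8q = 10.5 + 3.5q → q* = 7.3913, p* = 36.3696.
With the tax, the buyer price exceeds the seller price by 19.5: (95.5 − 8q) − (10.5 + 3.5q) = 19.5 → q' = 5.6957.
Δq = 7.3913 − 5.6957 = 1.6956; the wedge equals the tax, 19.5.
Welfare loss = ½ × 1.6956 × 19.5 = £16.53.

£16.53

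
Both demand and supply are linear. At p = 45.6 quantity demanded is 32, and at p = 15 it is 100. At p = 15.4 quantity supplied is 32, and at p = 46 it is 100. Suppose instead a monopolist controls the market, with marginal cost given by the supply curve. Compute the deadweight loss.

Demand slope = (15 − 45.6)/(100 − 32) = −0.45, so p = 60 − 0.45q.
Supply slope = (46 − 15.4)/(100 − 32) = 0.45, so p = 1 + 0.45q.
Competitive equilibrium: 60 − 0.45q = 1 + 0.45q → q* = 65.5556, p* = 30.5.
Marginal revenue: MR = 60 − 0.9q. Set MR = MC: 60 − 0.9q = 1 + 0.45q → q_m = 43.7037.
Price p_m = 60 − 0.45·43.7037 = 40.3333; MC(q_m) = 1 + 0.45·43.7037 = 20.6667.
Competitive q* = 65.5556, so Δq = 21.8519; wedge = 40.3333 − 20.6667 = 19.6666.
The triangle = ½ × 21.8519 × 19.6666 = 214.88.

214.88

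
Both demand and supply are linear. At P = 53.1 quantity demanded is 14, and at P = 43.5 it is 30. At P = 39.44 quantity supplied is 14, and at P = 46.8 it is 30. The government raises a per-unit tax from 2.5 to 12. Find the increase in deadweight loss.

Demand slope = (43.5 − 53.1)/(30 − 14) = −0.6, so P = 61.5 − 0.6Q.
Supply slope = (46.8 − 39.44)/(30 − 14) = 0.46, so P = 33 + 0.46Q.
Competitive equilibrium: 61.5 − 0.6Q = 33 + 0.46Q → Q* = 26.8868, P* = 45.3679.
For a per-unit tax t: ΔQ = t/1.06, so DWL = ½·t·(t/1.06) = t²/2.12.
At t = 2.5: DWL = 2.948. At t = 12: DWL = 67.925.
Increase = 67.925 − 2.948 = 64.98.

64.98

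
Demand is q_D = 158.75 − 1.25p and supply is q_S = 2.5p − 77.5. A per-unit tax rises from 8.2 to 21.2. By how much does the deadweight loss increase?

In inverse form: demand p = 127 − 0.8q, supply p = 31 + 0.4q.
Competitive equilibrium: 127 − 0.8q = 31 + 0.4q → q* = 80, p* = 63.
For a per-unit tax t: Δq = t/1.2, so DWL = ½·t·(t/1.2) = t²/2.4.
At t = 8.2: DWL = 28.017. At t = 21.2: DWL = 187.267.
Increase = 187.267 − 28.017 = 159.25.

159.25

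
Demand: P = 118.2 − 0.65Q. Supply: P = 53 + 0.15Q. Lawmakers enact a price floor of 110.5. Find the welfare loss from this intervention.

Competitive equilibrium: 118.2 − 0.65Q = 53 + 0.15Q → Q* = 81.5, P* = 65.225.
At the floor P = 110.5, quantity demanded = (118.2 − 110.5)/0.65 = 11.8462.
Sellers' marginal cost at Q' = 11.8462: 53 + 0.15·11.8462 = 54.7769.
ΔQ = 81.5 − 11.8462 = 69.6538; wedge = 110.5 − 54.7769 = 55.7231.
Welfare loss = ½ × 69.6538 × 55.7231 = 1940.66.

1940.66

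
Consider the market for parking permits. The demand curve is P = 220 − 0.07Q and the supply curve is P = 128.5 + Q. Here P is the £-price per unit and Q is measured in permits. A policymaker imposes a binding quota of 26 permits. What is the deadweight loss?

Competitive equilibrium: 220 − 0.07Q = 128.5 + Q → Q* = 85.514, P* = 214.014.
At Q = 26: demand price = 220 − 0.07·26 = 218.18; supply price = 128.5 + 1·26 = 154.5.
ΔQ = 85.514 − 26 = 59.514; wedge = 218.18 − 154.5 = 63.68.
Deadweight loss = ½ × 59.514 × 63.68 = £1894.93.

£1894.93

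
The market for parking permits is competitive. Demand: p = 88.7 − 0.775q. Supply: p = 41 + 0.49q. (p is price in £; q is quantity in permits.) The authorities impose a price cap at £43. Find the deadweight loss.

Competitive equilibrium: 88.7 − 0.775q = 41 + 0.49q → q* = 37.7075, p* = 59.4767.
At the ceiling p = 43, quantity supplied = (43 − 41)/0.49 = 4.0816.
Willingness to pay at q' = 4.0816: 88.7 − 0.775·4.0816 = 85.5368.
Δq = 37.7075 − 4.0816 = 33.6259; wedge = 85.5368 − 43 = 42.5368.
DWL = ½ × 33.6259 × 42.5368 = £715.17.

£715.17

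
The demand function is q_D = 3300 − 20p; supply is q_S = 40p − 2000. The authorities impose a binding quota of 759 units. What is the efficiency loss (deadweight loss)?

In inverse form: demand p = 165 − 0.05q, supply p = 50 + 0.025q.
Competitive equilibrium: 165 − 0.05q = 50 + 0.025q → q* = 1533.3333, p* = 88.3333.
At q = 759: demand price = 165 − 0.05·759 = 127.05; supply price = 50 + 0.025·759 = 68.975.
Δq = 1533.3333 − 759 = 774.3333; wedge = 127.05 − 68.975 = 58.075.
Deadweight loss = ½ × 774.3333 × 58.075 = 22484.70.

22484.70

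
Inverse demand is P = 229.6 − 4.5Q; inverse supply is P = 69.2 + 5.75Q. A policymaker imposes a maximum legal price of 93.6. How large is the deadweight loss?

666.66

Competitive equilibrium: 229.6 − 4.5Q = 69.2 + 5.75Q → Q* = 15.6488, P* = 159.1805.
At the ceiling P = 93.6, quantity supplied = (93.6 − 69.2)/5.75 = 4.2435.
Willingness to pay at Q' = 4.2435: 229.6 − 4.5·4.2435 = 210.5043.
ΔQ = 15.6488 − 4.2435 = 11.4053; wedge = 210.5043 − 93.6 = 116.9043.
Welfare loss = ½ × 11.4053 × 116.9043 = 666.66.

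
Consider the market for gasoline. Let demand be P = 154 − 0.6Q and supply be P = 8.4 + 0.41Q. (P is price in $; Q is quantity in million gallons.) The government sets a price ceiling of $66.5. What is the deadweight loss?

$3.03 million

Competitive equilibrium: 154 − 0.6Q = 8.4 + 0.41Q → Q* = 144.1584, P* = 67.505.
At the ceiling P = 66.5, quantity supplied = (66.5 − 8.4)/0.41 = 141.7073.
Willingness to pay at Q' = 141.7073: 154 − 0.6·141.7073 = 68.9756.
ΔQ = 144.1584 − 141.7073 = 2.4511; wedge = 68.9756 − 66.5 = 2.4756.
The triangle = ½ × 2.4511 × 2.4756 = $3.03 million.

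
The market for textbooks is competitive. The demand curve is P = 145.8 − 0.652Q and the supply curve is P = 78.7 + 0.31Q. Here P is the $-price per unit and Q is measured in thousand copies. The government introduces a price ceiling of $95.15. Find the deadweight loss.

Competitive equilibrium: 145.8 − 0.652Q = 78.7 + 0.31Q → Q* = 69.7505, P* = 100.3227.
At the ceiling P = 95.15, quantity supplied = (95.15 − 78.7)/0.31 = 53.0645.
Willingness to pay at Q' = 53.0645: 145.8 − 0.652·53.0645 = 111.2019.
ΔQ = 69.7505 − 53.0645 = 16.686; wedge = 111.2019 − 95.15 = 16.0519.
The triangle = ½ × 16.686 × 16.0519 = $133.92 thousand.

$133.92 thousand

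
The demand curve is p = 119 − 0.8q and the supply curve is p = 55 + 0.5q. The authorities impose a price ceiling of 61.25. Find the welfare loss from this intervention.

876.95

Competitive equilibrium: 119 − 0.8q = 55 + 0.5q → q* = 49.2308, p* = 79.6154.
At the ceiling p = 61.25, quantity supplied = (61.25 − 55)/0.5 = 12.5.
Willingness to pay at q' = 12.5: 119 − 0.8·12.5 = 109.
Δq = 49.2308 − 12.5 = 36.7308; wedge = 109 − 61.25 = 47.75.
DWL = ½ × 36.7308 × 47.75 = 876.95.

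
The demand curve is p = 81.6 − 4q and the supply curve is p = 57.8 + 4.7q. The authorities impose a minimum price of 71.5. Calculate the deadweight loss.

Competitive equilibrium: 81.6 − 4q = 57.8 + 4.7q → q* = 2.7356, p* = 70.6575.
At the floor p = 71.5, quantity demanded = (81.6 − 71.5)/4 = 2.525.
Sellers' marginal cost at q' = 2.525: 57.8 + 4.7·2.525 = 69.6675.
Δq = 2.7356 − 2.525 = 0.2106; wedge = 71.5 − 69.6675 = 1.8325.
Deadweight loss = ½ × 0.2106 × 1.8325 = 0.19.

0.19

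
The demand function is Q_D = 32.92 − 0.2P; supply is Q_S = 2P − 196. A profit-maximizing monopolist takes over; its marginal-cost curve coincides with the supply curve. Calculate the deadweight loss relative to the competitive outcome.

In inverse form: demand P = 164.6 − 5Q, supply P = 98 + 0.5Q.
Competitive equilibrium: 164.6 − 5Q = 98 + 0.5Q → Q* = 12.10909, P* = 104.05455.
Marginal revenue: MR = 164.6 − 10Q. Set MR = MC: 164.6 − 10Q = 98 + 0.5Q → Q_m = 6.34286.
Price P_m = 164.6 − 5·6.34286 = 132.8857; MC(Q_m) = 98 + 0.5·6.34286 = 101.17143.
Competitive Q* = 12.10909, so ΔQ = 5.76623; wedge = 132.8857 − 101.17143 = 31.71427.
DWL = ½ × 5.76623 × 31.71427 = 91.44.

91.44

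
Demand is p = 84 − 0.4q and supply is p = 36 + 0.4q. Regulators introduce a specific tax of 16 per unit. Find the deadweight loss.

160

Competitive equilibrium: 84 − 0.4q = 36 + 0.4q → q* = 60, p* = 60.
With the tax, the buyer price exceeds the seller price by 16: (84 − 0.4q) − (36 + 0.4q) = 16 → q' = 40.
Δq = 60 − 40 = 20; the wedge equals the tax, 16.
DWL = ½ × 20 × 16 = 160.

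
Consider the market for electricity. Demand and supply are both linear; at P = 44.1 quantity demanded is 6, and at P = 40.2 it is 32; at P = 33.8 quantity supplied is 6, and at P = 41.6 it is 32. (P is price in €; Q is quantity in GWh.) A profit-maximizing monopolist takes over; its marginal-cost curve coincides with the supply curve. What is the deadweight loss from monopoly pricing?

Demand slope = (40.2 − 44.1)/(32 − 6) = −0.15, so P = 45 − 0.15Q.
Supply slope = (41.6 − 33.8)/(32 − 6) = 0.3, so P = 32 + 0.3Q.
Competitive equilibrium: 45 − 0.15Q = 32 + 0.3Q → Q* = 28.8889, P* = 40.6667.
Marginal revenue: MR = 45 − 0.3Q. Set MR = MC: 45 − 0.3Q = 32 + 0.3Q → Q_m = 21.6667.
Price P_m = 45 − 0.15·21.6667 = 41.75; MC(Q_m) = 32 + 0.3·21.6667 = 38.5.
Competitive Q* = 28.8889, so ΔQ = 7.2222; wedge = 41.75 − 38.5 = 3.25.
The triangle = ½ × 7.2222 × 3.25 = €11.74.

€11.74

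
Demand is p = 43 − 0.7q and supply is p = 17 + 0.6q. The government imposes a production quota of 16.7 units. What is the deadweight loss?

7.08

Competitive equilibrium: 43 − 0.7q = 17 + 0.6q → q* = 20, p* = 29.
At q = 16.7: demand price = 43 − 0.7·16.7 = 31.31; supply price = 17 + 0.6·16.7 = 27.02.
Δq = 20 − 16.7 = 3.3; wedge = 31.31 − 27.02 = 4.29.
Deadweight loss = ½ × 3.3 × 4.29 = 7.08.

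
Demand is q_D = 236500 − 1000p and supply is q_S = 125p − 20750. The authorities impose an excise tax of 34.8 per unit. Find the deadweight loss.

67280

In inverse form: demand p = 236.5 − 0.001q, supply p = 166 + 0.008q.
Competitive equilibrium: 236.5 − 0.001q = 166 + 0.008q → q* = 7833.3333, p* = 228.6667.
With the tax, the buyer price exceeds the seller price by 34.8: (236.5 − 0.001q) − (166 + 0.008q) = 34.8 → q' = 3966.6667.
Δq = 7833.3333 − 3966.6667 = 3866.6666; the wedge equals the tax, 34.8.
Deadweight loss = ½ × 3866.6666 × 34.8 = 67280.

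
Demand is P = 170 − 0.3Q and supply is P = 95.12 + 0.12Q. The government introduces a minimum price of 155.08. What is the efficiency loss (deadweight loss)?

Competitive equilibrium: 170 − 0.3Q = 95.12 + 0.12Q → Q* = 178.2857, P* = 116.5143.
At the floor P = 155.08, quantity demanded = (170 − 155.08)/0.3 = 49.7333.
Sellers' marginal cost at Q' = 49.7333: 95.12 + 0.12·49.7333 = 101.088.
ΔQ = 178.2857 − 49.7333 = 128.5524; wedge = 155.08 − 101.088 = 53.992.
Welfare loss = ½ × 128.5524 × 53.992 = 3470.40.

3470.40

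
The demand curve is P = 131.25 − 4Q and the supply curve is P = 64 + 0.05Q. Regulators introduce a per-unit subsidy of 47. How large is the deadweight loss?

272.72

Competitive equilibrium: 131.25 − 4Q = 64 + 0.05Q → Q* = 16.6049, P* = 64.8302.
The subsidy lowers effective supply by 47: P = 17 + 0.05Q.
New quantity: 131.25 − 4Q = 17 + 0.05Q → Q' = 28.2099.
Overproduction ΔQ = 28.2099 − 16.6049 = 11.605; wedge = subsidy = 47.
DWL = ½ × 11.605 × 47 = 272.72.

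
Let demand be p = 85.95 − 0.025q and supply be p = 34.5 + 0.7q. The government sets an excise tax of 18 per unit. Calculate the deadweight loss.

223.45

Competitive equilibrium: 85.95 − 0.025q = 34.5 + 0.7q → q* = 70.9655, p* = 84.1759.
With the tax, the buyer price exceeds the seller price by 18: (85.95 − 0.025q) − (34.5 + 0.7q) = 18 → q' = 46.1379.
Δq = 70.9655 − 46.1379 = 24.8276; the wedge equals the tax, 18.
Welfare loss = ½ × 24.8276 × 18 = 223.45.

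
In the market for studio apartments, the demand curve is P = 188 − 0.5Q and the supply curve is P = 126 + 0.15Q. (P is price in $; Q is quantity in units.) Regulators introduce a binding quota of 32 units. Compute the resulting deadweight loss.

$1305.72

Competitive equilibrium: 188 − 0.5Q = 126 + 0.15Q → Q* = 95.3846, P* = 140.3077.
At Q = 32: demand price = 188 − 0.5·32 = 172; supply price = 126 + 0.15·32 = 130.8.
ΔQ = 95.3846 − 32 = 63.3846; wedge = 172 − 130.8 = 41.2.
DWL = ½ × 63.3846 × 41.2 = $1305.72.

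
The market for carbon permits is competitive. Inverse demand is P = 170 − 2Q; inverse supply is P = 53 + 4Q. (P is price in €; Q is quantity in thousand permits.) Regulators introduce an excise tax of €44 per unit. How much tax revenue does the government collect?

€535.33 thousand

Competitive equilibrium: 170 − 2Q = 53 + 4Q → Q* = 19.5, P* = 131.
With the tax, the buyer price exceeds the seller price by 44: (170 − 2Q) − (53 + 4Q) = 44 → Q' = 12.1667.
Tax revenue = 44 × 12.1667 = €535.33 thousand.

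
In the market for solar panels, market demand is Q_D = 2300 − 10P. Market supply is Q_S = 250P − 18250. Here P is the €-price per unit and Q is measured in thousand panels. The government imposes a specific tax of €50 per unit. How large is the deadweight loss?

€12019.23 thousand

In inverse form: demand P = 230 − 0.1Q, supply P = 73 + 0.004Q.
Competitive equilibrium: 230 − 0.1Q = 73 + 0.004Q → Q* = 1509.6154, P* = 79.0385.
With the tax, the buyer price exceeds the seller price by 50: (230 − 0.1Q) − (73 + 0.004Q) = 50 → Q' = 1028.8462.
ΔQ = 1509.6154 − 1028.8462 = 480.7692; the wedge equals the tax, 50.
The triangle = ½ × 480.7692 × 50 = €12019.23 thousand.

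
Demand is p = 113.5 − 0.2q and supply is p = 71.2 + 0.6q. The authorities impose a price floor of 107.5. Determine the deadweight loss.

209.31

Competitive equilibrium: 113.5 − 0.2q = 71.2 + 0.6q → q* = 52.875, p* = 102.925.
At the floor p = 107.5, quantity demanded = (113.5 − 107.5)/0.2 = 30.
Sellers' marginal cost at q' = 30: 71.2 + 0.6·30 = 89.2.
Δq = 52.875 − 30 = 22.875; wedge = 107.5 − 89.2 = 18.3.
Welfare loss = ½ × 22.875 × 18.3 = 209.31.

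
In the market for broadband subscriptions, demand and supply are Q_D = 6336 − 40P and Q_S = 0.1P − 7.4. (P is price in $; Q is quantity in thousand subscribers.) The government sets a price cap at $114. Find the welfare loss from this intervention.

In inverse form: demand P = 158.4 − 0.025Q, supply P = 74 + 10Q.
Competitive equilibrium: 158.4 − 0.025Q = 74 + 10Q → Q* = 8.419, P* = 158.1895.
At the ceiling P = 114, quantity supplied = (114 − 74)/10 = 4.
Willingness to pay at Q' = 4: 158.4 − 0.025·4 = 158.3.
ΔQ = 8.419 − 4 = 4.419; wedge = 158.3 − 114 = 44.3.
Deadweight loss = ½ × 4.419 × 44.3 = $97.88 thousand.

$97.88 thousand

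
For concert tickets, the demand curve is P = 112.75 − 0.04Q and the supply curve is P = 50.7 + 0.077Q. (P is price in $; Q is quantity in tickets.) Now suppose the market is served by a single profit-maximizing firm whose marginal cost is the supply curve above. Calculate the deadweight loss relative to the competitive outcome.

Competitive equilibrium: 112.75 − 0.04Q = 50.7 + 0.077Q → Q* = 530.3419, P* = 91.5363.
Marginal revenue: MR = 112.75 − 0.08Q. Set MR = MC: 112.75 − 0.08Q = 50.7 + 0.077Q → Q_m = 395.2229.
Price P_m = 112.75 − 0.04·395.2229 = 96.9411; MC(Q_m) = 50.7 + 0.077·395.2229 = 81.1322.
Competitive Q* = 530.3419, so ΔQ = 135.119; wedge = 96.9411 − 81.1322 = 15.8089.
The triangle = ½ × 135.119 × 15.8089 = $1068.04.

$1068.04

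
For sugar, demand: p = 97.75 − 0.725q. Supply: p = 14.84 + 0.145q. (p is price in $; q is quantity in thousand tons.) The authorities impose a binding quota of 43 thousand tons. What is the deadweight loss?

Competitive equilibrium: 97.75 − 0.725q = 14.84 + 0.145q → q* = 95.2989, p* = 28.6583.
At q = 43: demand price = 97.75 − 0.725·43 = 66.575; supply price = 14.84 + 0.145·43 = 21.075.
Δq = 95.2989 − 43 = 52.2989; wedge = 66.575 − 21.075 = 45.5.
DWL = ½ × 52.2989 × 45.5 = $1189.80 thousand.

$1189.80 thousand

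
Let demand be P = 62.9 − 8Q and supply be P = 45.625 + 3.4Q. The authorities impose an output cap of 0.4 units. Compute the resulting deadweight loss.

7.09

Competitive equilibrium: 62.9 − 8Q = 45.625 + 3.4Q → Q* = 1.5154, P* = 50.7772.
At Q = 0.4: demand price = 62.9 − 8·0.4 = 59.7; supply price = 45.625 + 3.4·0.4 = 46.985.
ΔQ = 1.5154 − 0.4 = 1.1154; wedge = 59.7 − 46.985 = 12.715.
Welfare loss = ½ × 1.1154 × 12.715 = 7.09.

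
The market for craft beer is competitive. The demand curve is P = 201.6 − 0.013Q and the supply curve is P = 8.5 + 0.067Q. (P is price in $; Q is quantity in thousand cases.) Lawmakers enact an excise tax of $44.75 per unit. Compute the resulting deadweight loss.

$12516.02 thousand

Competitive equilibrium: 201.6 − 0.013Q = 8.5 + 0.067Q → Q* = 2413.75, P* = 170.2213.
With the tax, the buyer price exceeds the seller price by 44.75: (201.6 − 0.013Q) − (8.5 + 0.067Q) = 44.75 → Q' = 1854.375.
ΔQ = 2413.75 − 1854.375 = 559.375; the wedge equals the tax, 44.75.
Welfare loss = ½ × 559.375 × 44.75 = $12516.02 thousand.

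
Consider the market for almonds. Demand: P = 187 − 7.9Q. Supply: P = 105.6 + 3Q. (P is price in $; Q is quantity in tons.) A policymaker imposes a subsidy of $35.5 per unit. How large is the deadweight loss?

$57.81

Competitive equilibrium: 187 − 7.9Q = 105.6 + 3Q → Q* = 7.4679, P* = 128.0037.
The subsidy lowers effective supply by 35.5: P = 70.1 + 3Q.
New quantity: 187 − 7.9Q = 70.1 + 3Q → Q' = 10.7248.
Overproduction ΔQ = 10.7248 − 7.4679 = 3.2569; wedge = subsidy = 35.5.
The triangle = ½ × 3.2569 × 35.5 = $57.81.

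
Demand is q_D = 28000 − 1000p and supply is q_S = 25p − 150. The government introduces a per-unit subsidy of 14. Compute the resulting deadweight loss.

2390.24

In inverse form: demand p = 28 − 0.001q, supply p = 6 + 0.04q.
Competitive equilibrium: 28 − 0.001q = 6 + 0.04q → q* = 536.5854, p* = 27.4634.
The subsidy lowers effective supply by 14: p = 0.04q − 8.
New quantity: 28 − 0.001q = 0.04q − 8 → q' = 878.0488.
Overproduction Δq = 878.0488 − 536.5854 = 341.4634; wedge = subsidy = 14.
Welfare loss = ½ × 341.4634 × 14 = 2390.24.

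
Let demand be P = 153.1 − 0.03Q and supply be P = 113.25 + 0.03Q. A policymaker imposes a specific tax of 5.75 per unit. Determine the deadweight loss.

Competitive equilibrium: 153.1 − 0.03Q = 113.25 + 0.03Q → Q* = 664.1667, P* = 133.175.
With the tax, the buyer price exceeds the seller price by 5.75: (153.1 − 0.03Q) − (113.25 + 0.03Q) = 5.75 → Q' = 568.3333.
ΔQ = 664.1667 − 568.3333 = 95.8334; the wedge equals the tax, 5.75.
Deadweight loss = ½ × 95.8334 × 5.75 = 275.52.

275.52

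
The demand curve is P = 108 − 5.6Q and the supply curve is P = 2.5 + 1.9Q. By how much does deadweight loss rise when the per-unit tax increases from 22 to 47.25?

116.57

Competitive equilibrium: 108 − 5.6Q = 2.5 + 1.9Q → Q* = 14.0667, P* = 29.2267.
For a per-unit tax t: ΔQ = t/7.5, so DWL = ½·t·(t/7.5) = t²/15.
At t = 22: DWL = 32.267. At t = 47.25: DWL = 148.838.
Increase = 148.838 − 32.267 = 116.57.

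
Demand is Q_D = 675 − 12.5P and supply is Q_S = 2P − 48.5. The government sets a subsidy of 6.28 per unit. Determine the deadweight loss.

In inverse form: demand P = 54 − 0.08Q, supply P = 24.25 + 0.5Q.
Competitive equilibrium: 54 − 0.08Q = 24.25 + 0.5Q → Q* = 51.2931, P* = 49.8966.
The subsidy lowers effective supply by 6.28: P = 17.97 + 0.5Q.
New quantity: 54 − 0.08Q = 17.97 + 0.5Q → Q' = 62.1207.
Overproduction ΔQ = 62.1207 − 51.2931 = 10.8276; wedge = subsidy = 6.28.
The triangle = ½ × 10.8276 × 6.28 = 34.

34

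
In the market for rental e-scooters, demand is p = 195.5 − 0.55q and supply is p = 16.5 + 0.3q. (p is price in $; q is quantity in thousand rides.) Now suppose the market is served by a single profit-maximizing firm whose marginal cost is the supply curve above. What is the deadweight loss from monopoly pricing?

Competitive equilibrium: 195.5 − 0.55q = 16.5 + 0.3q → q* = 210.58824, p* = 79.67647.
Marginal revenue: MR = 195.5 − 1.1q. Set MR = MC: 195.5 − 1.1q = 16.5 + 0.3q → q_m = 127.85714.
Price p_m = 195.5 − 0.55·127.85714 = 125.17857; MC(q_m) = 16.5 + 0.3·127.85714 = 54.85714.
Competitive q* = 210.58824, so Δq = 82.7311; wedge = 125.17857 − 54.85714 = 70.32143.
The triangle = ½ × 82.7311 × 70.32143 = $2908.88 thousand.

$2908.88 thousand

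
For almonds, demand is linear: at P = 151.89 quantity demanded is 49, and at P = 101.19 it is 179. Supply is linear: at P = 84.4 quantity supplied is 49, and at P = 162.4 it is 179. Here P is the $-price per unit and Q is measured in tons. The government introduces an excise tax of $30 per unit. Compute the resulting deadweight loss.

$454.55

Demand slope = (101.19 − 151.89)/(179 − 49) = −0.39, so P = 171 − 0.39Q.
Supply slope = (162.4 − 84.4)/(179 − 49) = 0.6, so P = 55 + 0.6Q.
Competitive equilibrium: 171 − 0.39Q = 55 + 0.6Q → Q* = 117.1717, P* = 125.303.
With the tax, the buyer price exceeds the seller price by 30: (171 − 0.39Q) − (55 + 0.6Q) = 30 → Q' = 86.8687.
ΔQ = 117.1717 − 86.8687 = 30.303; the wedge equals the tax, 30.
Deadweight loss = ½ × 30.303 × 30 = $454.55.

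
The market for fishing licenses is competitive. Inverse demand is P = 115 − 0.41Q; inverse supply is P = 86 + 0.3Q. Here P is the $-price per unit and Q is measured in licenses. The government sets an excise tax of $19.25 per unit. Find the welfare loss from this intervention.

Competitive equilibrium: 115 − 0.41Q = 86 + 0.3Q → Q* = 40.8451, P* = 98.2535.
With the tax, the buyer price exceeds the seller price by 19.25: (115 − 0.41Q) − (86 + 0.3Q) = 19.25 → Q' = 13.7324.
ΔQ = 40.8451 − 13.7324 = 27.1127; the wedge equals the tax, 19.25.
DWL = ½ × 27.1127 × 19.25 = $260.96.

$260.96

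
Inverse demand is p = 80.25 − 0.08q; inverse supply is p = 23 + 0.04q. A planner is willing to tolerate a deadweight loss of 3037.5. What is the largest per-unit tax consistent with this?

Competitive equilibrium: 80.25 − 0.08q = 23 + 0.04q → q* = 477.0833, p* = 42.0833.
A tax t gives Δq = t/0.12 and wedge t, so DWL = t²/0.24.
t²/0.24 = 3037.5 → t² = 729 → t = 27.

27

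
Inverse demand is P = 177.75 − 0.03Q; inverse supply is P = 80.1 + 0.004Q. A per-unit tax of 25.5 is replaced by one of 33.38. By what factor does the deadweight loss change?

Competitive equilibrium: 177.75 − 0.03Q = 80.1 + 0.004Q → Q* = 2872.0588, P* = 91.5882.
For a per-unit tax t: ΔQ = t/0.034, so DWL = ½·t·(t/0.034) = t²/0.068.
At t = 25.5: DWL = 9562.5. At t = 33.38: DWL = 16385.653.
Ratio = (33.38/25.5)² = 1.714.

1.714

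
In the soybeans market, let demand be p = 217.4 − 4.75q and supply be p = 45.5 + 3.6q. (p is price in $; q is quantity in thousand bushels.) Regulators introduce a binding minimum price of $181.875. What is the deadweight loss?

$717.33 thousand

Competitive equilibrium: 217.4 − 4.75q = 45.5 + 3.6q → q* = 20.58683, p* = 119.61257.
At the floor p = 181.875, quantity demanded = (217.4 − 181.875)/4.75 = 7.47895.
Sellers' marginal cost at q' = 7.47895: 45.5 + 3.6·7.47895 = 72.42422.
Δq = 20.58683 − 7.47895 = 13.10788; wedge = 181.875 − 72.42422 = 109.45078.
Welfare loss = ½ × 13.10788 × 109.45078 = $717.33 thousand.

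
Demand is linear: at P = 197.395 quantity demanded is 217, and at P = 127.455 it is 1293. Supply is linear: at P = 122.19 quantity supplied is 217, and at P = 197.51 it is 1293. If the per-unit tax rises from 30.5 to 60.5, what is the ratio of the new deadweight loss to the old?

3.935

Demand slope = (127.455 − 197.395)/(1293 − 217) = −0.065, so P = 211.5 − 0.065Q.
Supply slope = (197.51 − 122.19)/(1293 − 217) = 0.07, so P = 107 + 0.07Q.
Competitive equilibrium: 211.5 − 0.065Q = 107 + 0.07Q → Q* = 774.0741, P* = 161.1852.
For a per-unit tax t: ΔQ = t/0.135, so DWL = ½·t·(t/0.135) = t²/0.27.
At t = 30.5: DWL = 3445.370. At t = 60.5: DWL = 13556.481.
Ratio = (60.5/30.5)² = 3.935.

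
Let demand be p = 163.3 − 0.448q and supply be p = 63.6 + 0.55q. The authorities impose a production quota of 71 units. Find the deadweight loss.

416.76

Competitive equilibrium: 163.3 − 0.448q = 63.6 + 0.55q → q* = 99.8998, p* = 118.5449.
At q = 71: demand price = 163.3 − 0.448·71 = 131.492; supply price = 63.6 + 0.55·71 = 102.65.
Δq = 99.8998 − 71 = 28.8998; wedge = 131.492 − 102.65 = 28.842.
Deadweight loss = ½ × 28.8998 × 28.842 = 416.76.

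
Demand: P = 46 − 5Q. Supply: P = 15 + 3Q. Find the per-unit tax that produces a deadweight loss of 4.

Competitive equilibrium: 46 − 5Q = 15 + 3Q → Q* = 3.875, P* = 26.625.
A tax t gives ΔQ = t/8 and wedge t, so DWL = t²/16.
t²/16 = 4 → t² = 64 → t = 8.

8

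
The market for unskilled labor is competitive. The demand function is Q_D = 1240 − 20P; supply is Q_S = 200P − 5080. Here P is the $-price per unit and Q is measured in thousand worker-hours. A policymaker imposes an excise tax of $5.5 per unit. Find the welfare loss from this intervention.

In inverse form: demand P = 62 − 0.05Q, supply P = 25.4 + 0.005Q.
Competitive equilibrium: 62 − 0.05Q = 25.4 + 0.005Q → Q* = 665.4545, P* = 28.7273.
With the tax, the buyer price exceeds the seller price by 5.5: (62 − 0.05Q) − (25.4 + 0.005Q) = 5.5 → Q' = 565.4545.
ΔQ = 665.4545 − 565.4545 = 100; the wedge equals the tax, 5.5.
Deadweight loss = ½ × 100 × 5.5 = $275 thousand.

$275 thousand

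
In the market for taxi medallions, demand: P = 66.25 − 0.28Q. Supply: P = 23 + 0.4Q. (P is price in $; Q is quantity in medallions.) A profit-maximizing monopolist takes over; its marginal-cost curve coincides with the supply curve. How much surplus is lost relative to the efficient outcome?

Competitive equilibrium: 66.25 − 0.28Q = 23 + 0.4Q → Q* = 63.6029, P* = 48.4412.
Marginal revenue: MR = 66.25 − 0.56Q. Set MR = MC: 66.25 − 0.56Q = 23 + 0.4Q → Q_m = 45.0521.
Price P_m = 66.25 − 0.28·45.0521 = 53.6354; MC(Q_m) = 23 + 0.4·45.0521 = 41.0208.
Competitive Q* = 63.6029, so ΔQ = 18.5508; wedge = 53.6354 − 41.0208 = 12.6146.
The triangle = ½ × 18.5508 × 12.6146 = $117.01.

$117.01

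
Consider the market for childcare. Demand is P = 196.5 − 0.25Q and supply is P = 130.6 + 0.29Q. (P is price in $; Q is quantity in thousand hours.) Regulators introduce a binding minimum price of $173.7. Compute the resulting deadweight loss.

$256.75 thousand

Competitive equilibrium: 196.5 − 0.25Q = 130.6 + 0.29Q → Q* = 122.037, P* = 165.9907.
At the floor P = 173.7, quantity demanded = (196.5 − 173.7)/0.25 = 91.2.
Sellers' marginal cost at Q' = 91.2: 130.6 + 0.29·91.2 = 157.048.
ΔQ = 122.037 − 91.2 = 30.837; wedge = 173.7 − 157.048 = 16.652.
DWL = ½ × 30.837 × 16.652 = $256.75 thousand.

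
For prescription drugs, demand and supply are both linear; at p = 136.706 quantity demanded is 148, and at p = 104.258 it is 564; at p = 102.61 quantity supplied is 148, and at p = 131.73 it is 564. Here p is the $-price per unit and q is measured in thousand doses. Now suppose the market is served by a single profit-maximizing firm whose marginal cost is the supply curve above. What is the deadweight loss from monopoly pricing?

$1261.99 thousand

Demand slope = (104.258 − 136.706)/(564 − 148) = −0.078, so p = 148.25 − 0.078q.
Supply slope = (131.73 − 102.61)/(564 − 148) = 0.07, so p = 92.25 + 0.07q.
Competitive equilibrium: 148.25 − 0.078q = 92.25 + 0.07q → q* = 378.37838, p* = 118.73649.
Marginal revenue: MR = 148.25 − 0.156q. Set MR = MC: 148.25 − 0.156q = 92.25 + 0.07q → q_m = 247.78761.
Price p_m = 148.25 − 0.078·247.78761 = 128.92257; MC(q_m) = 92.25 + 0.07·247.78761 = 109.59513.
Competitive q* = 378.37838, so Δq = 130.59077; wedge = 128.92257 − 109.59513 = 19.32744.
The triangle = ½ × 130.59077 × 19.32744 = $1261.99 thousand.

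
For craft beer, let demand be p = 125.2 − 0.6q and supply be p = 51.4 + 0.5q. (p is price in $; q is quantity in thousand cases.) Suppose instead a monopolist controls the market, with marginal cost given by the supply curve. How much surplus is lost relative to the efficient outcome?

$308.39 thousand

Competitive equilibrium: 125.2 − 0.6q = 51.4 + 0.5q → q* = 67.09091, p* = 84.94545.
Marginal revenue: MR = 125.2 − 1.2q. Set MR = MC: 125.2 − 1.2q = 51.4 + 0.5q → q_m = 43.41176.
Price p_m = 125.2 − 0.6·43.41176 = 99.15294; MC(q_m) = 51.4 + 0.5·43.41176 = 73.10588.
Competitive q* = 67.09091, so Δq = 23.67915; wedge = 99.15294 − 73.10588 = 26.04706.
The triangle = ½ × 23.67915 × 26.04706 = $308.39 thousand.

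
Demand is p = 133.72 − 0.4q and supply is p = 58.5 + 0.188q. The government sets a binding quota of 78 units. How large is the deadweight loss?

Competitive equilibrium: 133.72 − 0.4q = 58.5 + 0.188q → q* = 127.9252, p* = 82.5499.
At q = 78: demand price = 133.72 − 0.4·78 = 102.52; supply price = 58.5 + 0.188·78 = 73.164.
Δq = 127.9252 − 78 = 49.9252; wedge = 102.52 − 73.164 = 29.356.
The triangle = ½ × 49.9252 × 29.356 = 732.80.

732.80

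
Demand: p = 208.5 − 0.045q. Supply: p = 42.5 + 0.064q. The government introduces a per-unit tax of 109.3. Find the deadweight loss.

Competitive equilibrium: 208.5 − 0.045q = 42.5 + 0.064q → q* = 1522.9358, p* = 139.9679.
With the tax, the buyer price exceeds the seller price by 109.3: (208.5 − 0.045q) − (42.5 + 0.064q) = 109.3 → q' = 520.1835.
Δq = 1522.9358 − 520.1835 = 1002.7523; the wedge equals the tax, 109.3.
Deadweight loss = ½ × 1002.7523 × 109.3 = 54800.41.

54800.41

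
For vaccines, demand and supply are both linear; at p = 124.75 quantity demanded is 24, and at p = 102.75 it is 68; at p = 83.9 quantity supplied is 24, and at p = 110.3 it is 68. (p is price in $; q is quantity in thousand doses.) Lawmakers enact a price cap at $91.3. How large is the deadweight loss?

$338.35 thousand

Demand slope = (102.75 − 124.75)/(68 − 24) = −0.5, so p = 136.75 − 0.5q.
Supply slope = (110.3 − 83.9)/(68 − 24) = 0.6, so p = 69.5 + 0.6q.
Competitive equilibrium: 136.75 − 0.5q = 69.5 + 0.6q → q* = 61.13636, p* = 106.18182.
At the ceiling p = 91.3, quantity supplied = (91.3 − 69.5)/0.6 = 36.33333.
Willingness to pay at q' = 36.33333: 136.75 − 0.5·36.33333 = 118.58334.
Δq = 61.13636 − 36.33333 = 24.80303; wedge = 118.58334 − 91.3 = 27.28334.
The triangle = ½ × 24.80303 × 27.28334 = $338.35 thousand.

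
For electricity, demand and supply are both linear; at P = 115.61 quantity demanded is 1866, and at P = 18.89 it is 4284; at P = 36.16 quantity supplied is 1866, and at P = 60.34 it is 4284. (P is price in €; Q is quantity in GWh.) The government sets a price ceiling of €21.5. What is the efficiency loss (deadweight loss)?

Demand slope = (18.89 − 115.61)/(4284 − 1866) = −0.04, so P = 190.25 − 0.04Q.
Supply slope = (60.34 − 36.16)/(4284 − 1866) = 0.01, so P = 17.5 + 0.01Q.
Competitive equilibrium: 190.25 − 0.04Q = 17.5 + 0.01Q → Q* = 3455, P* = 52.05.
At the ceiling P = 21.5, quantity supplied = (21.5 − 17.5)/0.01 = 400.
Willingness to pay at Q' = 400: 190.25 − 0.04·400 = 174.25.
ΔQ = 3455 − 400 = 3055; wedge = 174.25 − 21.5 = 152.75.
The triangle = ½ × 3055 × 152.75 = €233325.625.

€233325.625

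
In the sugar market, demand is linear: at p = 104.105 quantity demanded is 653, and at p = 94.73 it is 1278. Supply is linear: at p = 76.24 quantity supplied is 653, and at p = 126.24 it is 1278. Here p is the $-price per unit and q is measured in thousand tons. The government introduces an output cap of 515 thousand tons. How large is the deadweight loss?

Demand slope = (94.73 − 104.105)/(1278 − 653) = −0.015, so p = 113.9 − 0.015q.
Supply slope = (126.24 − 76.24)/(1278 − 653) = 0.08, so p = 24 + 0.08q.
Competitive equilibrium: 113.9 − 0.015q = 24 + 0.08q → q* = 946.3158, p* = 99.7053.
At q = 515: demand price = 113.9 − 0.015·515 = 106.175; supply price = 24 + 0.08·515 = 65.2.
Δq = 946.3158 − 515 = 431.3158; wedge = 106.175 − 65.2 = 40.975.
Deadweight loss = ½ × 431.3158 × 40.975 = $8836.58 thousand.

$8836.58 thousand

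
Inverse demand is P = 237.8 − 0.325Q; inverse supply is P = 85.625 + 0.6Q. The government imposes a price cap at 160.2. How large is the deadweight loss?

Competitive equilibrium: 237.8 − 0.325Q = 85.625 + 0.6Q → Q* = 164.5135, P* = 184.3331.
At the ceiling P = 160.2, quantity supplied = (160.2 − 85.625)/0.6 = 124.2917.
Willingness to pay at Q' = 124.2917: 237.8 − 0.325·124.2917 = 197.4052.
ΔQ = 164.5135 − 124.2917 = 40.2218; wedge = 197.4052 − 160.2 = 37.2052.
Deadweight loss = ½ × 40.2218 × 37.2052 = 748.23.

748.23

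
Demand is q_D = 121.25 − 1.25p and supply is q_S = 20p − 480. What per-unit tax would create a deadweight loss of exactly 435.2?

27.2

In inverse form: demand p = 97 − 0.8q, supply p = 24 + 0.05q.
Competitive equilibrium: 97 − 0.8q = 24 + 0.05q → q* = 85.8824, p* = 28.2941.
A tax t gives Δq = t/0.85 and wedge t, so DWL = t²/1.7.
t²/1.7 = 435.2 → t² = 739.84 → t = 27.2.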